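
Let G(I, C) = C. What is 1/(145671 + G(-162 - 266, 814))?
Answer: 1/146485 ≈ 6.8266e-6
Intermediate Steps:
1/(145671 + G(-162 - 266, 814)) = 1/(145671 + 814) = 1/146485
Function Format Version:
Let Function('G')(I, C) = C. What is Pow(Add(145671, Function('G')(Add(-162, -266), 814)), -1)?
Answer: Rational(1, 146485) ≈ 6.8266e-6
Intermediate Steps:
Pow(Add(145671, Function('G')(Add(-162, -266), 814)), -1) = Pow(Add(145671, 814), -1) = Pow(146485, -1) = Rational(1, 146485)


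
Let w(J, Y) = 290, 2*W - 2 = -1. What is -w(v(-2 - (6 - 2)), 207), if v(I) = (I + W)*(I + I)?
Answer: -290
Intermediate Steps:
W = 1/2 (W = 1 + (1/2)*(-1) = 1 - 1/2 = 1/2 ≈ 0.50000)
v(I) = 2*I*(1/2 + I) (v(I) = (I + 1/2)*(I + I) = (1/2 + I)*(2*I) = 2*I*(1/2 + I))
-w(v(-2 - (6 - 2)), 207) = -1*290 = -290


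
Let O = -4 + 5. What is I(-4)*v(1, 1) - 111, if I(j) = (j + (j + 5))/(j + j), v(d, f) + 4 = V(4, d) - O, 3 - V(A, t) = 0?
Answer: -447/4 ≈ -111.75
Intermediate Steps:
V(A, t) = 3 (V(A, t) = 3 - 1*0 = 3 + 0 = 3)
O = 1
v(d, f) = -2 (v(d, f) = -4 + (3 - 1*1) = -4 + (3 - 1) = -4 + 2 = -2)
I(j) = (5 + 2*j)/(2*j) (I(j) = (j + (5 + j))/((2*j)) = (5 + 2*j)*(1/(2*j)) = (5 + 2*j)/(2*j))
I(-4)*v(1, 1) - 111 = ((5/2 - 4)/(-4))*(-2) - 111 = -¼*(-3/2)*(-2) - 111 = (3/8)*(-2) - 111 = -¾ - 111 = -447/4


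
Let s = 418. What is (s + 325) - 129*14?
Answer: -1063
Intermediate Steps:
(s + 325) - 129*14 = (418 + 325) - 129*14 = 743 - 1806 = -1063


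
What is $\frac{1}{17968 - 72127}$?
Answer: $- \frac{1}{54159} \approx -1.8464 \cdot 10^{-5}$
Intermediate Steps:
$\frac{1}{17968 - 72127} = \frac{1}{-54159} = - \frac{1}{54159}$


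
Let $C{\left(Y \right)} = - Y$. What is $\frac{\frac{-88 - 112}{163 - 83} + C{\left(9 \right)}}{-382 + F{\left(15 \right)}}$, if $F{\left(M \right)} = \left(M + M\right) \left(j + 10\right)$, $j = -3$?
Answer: $\frac{23}{344} \approx 0.06686$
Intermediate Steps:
$F{\left(M \right)} = 14 M$ ($F{\left(M \right)} = \left(M + M\right) \left(-3 + 10\right) = 2 M 7 = 14 M$)
$\frac{\frac{-88 - 112}{163 - 83} + C{\left(9 \right)}}{-382 + F{\left(15 \right)}} = \frac{\frac{-88 - 112}{163 - 83} - 9}{-382 + 14 \cdot 15} = \frac{- \frac{200}{80} - 9}{-382 + 210} = \frac{\left(-200\right) \frac{1}{80} - 9}{-172} = \left(- \frac{5}{2} - 9\right) \left(- \frac{1}{172}\right) = \left(- \frac{23}{2}\right) \left(- \frac{1}{172}\right) = \frac{23}{344}$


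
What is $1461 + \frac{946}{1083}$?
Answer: $\frac{1583209}{1083} \approx 1461.9$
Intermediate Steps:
$1461 + \frac{946}{1083} = \frac{1583209}{1083}$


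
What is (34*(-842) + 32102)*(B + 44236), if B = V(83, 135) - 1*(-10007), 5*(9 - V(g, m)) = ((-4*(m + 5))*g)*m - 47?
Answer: 22741175718/5 ≈ 4.5482e+9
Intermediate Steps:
V(g, m) = 92/5 - g*m*(-20 - 4*m)/5 (V(g, m) = 9 - (((-4*(m + 5))*g)*m - 47)/5 = 9 - (((-4*(5 + m))*g)*m - 47)/5 = 9 - (((-20 - 4*m)*g)*m - 47)/5 = 9 - ((g*(-20 - 4*m))*m - 47)/5 = 9 - (g*m*(-20 - 4*m) - 47)/5 = 9 - (-47 + g*m*(-20 - 4*m))/5 = 9 + (47/5 - g*m*(-20 - 4*m)/5) = 92/5 - g*m*(-20 - 4*m)/5)
B = 6324927/5 (B = (92/5 + 4*83*135 + (4/5)*83*135**2) - 1*(-10007) = (92/5 + 44820 + (4/5)*83*18225) + 10007 = (92/5 + 44820 + 1210140) + 10007 = 6274892/5 + 10007 = 6324927/5 ≈ 1.2650e+6)
(34*(-842) + 32102)*(B + 44236) = (34*(-842) + 32102)*(6324927/5 + 44236) = (-28628 + 32102)*(6546107/5) = 3474*(6546107/5) = 22741175718/5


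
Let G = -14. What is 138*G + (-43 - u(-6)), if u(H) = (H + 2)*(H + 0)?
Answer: -1999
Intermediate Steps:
u(H) = H*(2 + H) (u(H) = (2 + H)*H = H*(2 + H))
138*G + (-43 - u(-6)) = 138*(-14) + (-43 - (-6)*(2 - 6)) = -1932 + (-43 - (-6)*(-4)) = -1932 + (-43 - 1*24) = -1932 + (-43 - 24) = -1932 - 67 = -1999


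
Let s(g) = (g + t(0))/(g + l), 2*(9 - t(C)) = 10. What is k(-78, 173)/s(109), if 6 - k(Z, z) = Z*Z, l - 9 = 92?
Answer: -1276380/113 ≈ -11295.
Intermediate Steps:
l = 101 (l = 9 + 92 = 101)
t(C) = 4 (t(C) = 9 - 1/2*10 = 9 - 5 = 4)
s(g) = (4 + g)/(101 + g) (s(g) = (g + 4)/(g + 101) = (4 + g)/(101 + g))
k(Z, z) = 6 - Z**2 (k(Z, z) = 6 - Z*Z = 6 - Z**2)
k(-78, 173)/s(109) = (6 - 1*(-78)**2)/(((4 + 109)/(101 + 109))) = (6 - 1*6084)/((113/210)) = (6 - 6084)/(((1/210)*113)) = -6078/113/210 = -6078*210/113 = -1276380/113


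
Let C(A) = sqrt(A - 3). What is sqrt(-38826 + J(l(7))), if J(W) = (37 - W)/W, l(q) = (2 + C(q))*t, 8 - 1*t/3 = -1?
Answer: I*sqrt(12579837)/18 ≈ 197.04*I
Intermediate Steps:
C(A) = sqrt(-3 + A)
t = 27 (t = 24 - 3*(-1) = 24 + 3 = 27)
l(q) = 54 + 27*sqrt(-3 + q) (l(q) = (2 + sqrt(-3 + q))*27 = 54 + 27*sqrt(-3 + q))
J(W) = (37 - W)/W
sqrt(-38826 + J(l(7))) = sqrt(-38826 + (37 - (54 + 27*sqrt(-3 + 7)))/(54 + 27*sqrt(-3 + 7))) = sqrt(-38826 + (37 - (54 + 27*sqrt(4)))/(54 + 27*sqrt(4))) = sqrt(-38826 + (37 - (54 + 27*2))/(54 + 27*2)) = sqrt(-38826 + (37 - (54 + 54))/(54 + 54)) = sqrt(-38826 + (37 - 1*108)/108) = sqrt(-38826 + (37 - 108)/108) = sqrt(-38826 + (1/108)*(-71)) = sqrt(-38826 - 71/108) = sqrt(-4193279/108) = I*sqrt(12579837)/18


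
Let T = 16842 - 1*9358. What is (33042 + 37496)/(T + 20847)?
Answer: 70538/28331 ≈ 2.4898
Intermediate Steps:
T = 7484 (T = 16842 - 9358 = 7484)
(33042 + 37496)/(T + 20847) = (33042 + 37496)/(7484 + 20847) = 70538/28331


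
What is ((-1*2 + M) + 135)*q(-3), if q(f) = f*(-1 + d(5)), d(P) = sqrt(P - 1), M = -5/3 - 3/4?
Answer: -1567/4 ≈ -391.75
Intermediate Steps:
M = -29/12 (M = -5*1/3 - 3*1/4 = -5/3 - 3/4 = -29/12 ≈ -2.4167)
d(P) = sqrt(-1 + P)
q(f) = f (q(f) = f*(-1 + sqrt(-1 + 5)) = f*(-1 + sqrt(4)) = f*(-1 + 2) = f*1 = f)
((-1*2 + M) + 135)*q(-3) = ((-1*2 - 29/12) + 135)*(-3) = ((-2 - 29/12) + 135)*(-3) = (-53/12 + 135)*(-3) = (1567/12)*(-3) = -1567/4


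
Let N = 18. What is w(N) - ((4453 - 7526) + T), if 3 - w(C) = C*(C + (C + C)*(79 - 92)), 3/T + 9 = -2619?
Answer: 9790177/876 ≈ 11176.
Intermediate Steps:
T = -1/876 (T = 3/(-9 - 2619) = 3/(-2628) = 3*(-1/2628) = -1/876 ≈ -0.0011416)
w(C) = 3 + 25*C² (w(C) = 3 - C*(C + (C + C)*(79 - 92)) = 3 - C*(C + (2*C)*(-13)) = 3 - C*(C - 26*C) = 3 - C*(-25*C) = 3 - (-25)*C² = 3 + 25*C²)
w(N) - ((4453 - 7526) + T) = (3 + 25*18²) - ((4453 - 7526) - 1/876) = (3 + 25*324) - (-3073 - 1/876) = (3 + 8100) - 1*(-2691949/876) = 8103 + 2691949/876 = 9790177/876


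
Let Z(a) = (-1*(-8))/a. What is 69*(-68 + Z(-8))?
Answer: -4761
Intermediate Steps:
Z(a) = 8/a
69*(-68 + Z(-8)) = 69*(-68 + 8/(-8)) = 69*(-68 + 8*(-⅛)) = 69*(-68 - 1) = 69*(-69) = -4761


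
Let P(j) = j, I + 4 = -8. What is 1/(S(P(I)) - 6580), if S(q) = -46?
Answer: -1/6626 ≈ -0.00015092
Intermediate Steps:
I = -12 (I = -4 - 8 = -12)
1/(S(P(I)) - 6580) = 1/(-46 - 6580) = 1/(-6626) = -1/6626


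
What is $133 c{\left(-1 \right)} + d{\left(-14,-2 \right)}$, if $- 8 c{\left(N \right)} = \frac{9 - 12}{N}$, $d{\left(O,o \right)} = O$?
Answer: $- \frac{511}{8} \approx -63.875$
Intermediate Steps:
$c{\left(N \right)} = \frac{3}{8 N}$ ($c{\left(N \right)} = - \frac{\left(9 - 12\right) \frac{1}{N}}{8} = - \frac{\left(-3\right) \frac{1}{N}}{8} = \frac{3}{8 N}$)
$133 c{\left(-1 \right)} + d{\left(-14,-2 \right)} = 133 \frac{3}{8 \left(-1\right)} - 14 = 133 \cdot \frac{3}{8} \left(-1\right) - 14 = 133 \left(- \frac{3}{8}\right) - 14 = - \frac{399}{8} - 14 = - \frac{511}{8}$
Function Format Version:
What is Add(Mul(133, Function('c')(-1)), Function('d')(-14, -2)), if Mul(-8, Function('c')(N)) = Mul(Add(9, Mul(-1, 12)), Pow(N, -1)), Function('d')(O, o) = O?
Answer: Rational(-511, 8) ≈ -63.875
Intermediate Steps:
Function('c')(N) = Mul(Rational(3, 8), Pow(N, -1)) (Function('c')(N) = Mul(Rational(-1, 8), Mul(Add(9, Mul(-1, 12)), Pow(N, -1))) = Mul(Rational(-1, 8), Mul(Add(9, -12), Pow(N, -1))) = Mul(Rational(-1, 8), Mul(-3, Pow(N, -1))) = Mul(Rational(3, 8), Pow(N, -1)))
Add(Mul(133, Function('c')(-1)), Function('d')(-14, -2)) = Add(Mul(133, Mul(Rational(3, 8), Pow(-1, -1))), -14) = Add(Mul(133, Mul(Rational(3, 8), -1)), -14) = Add(Mul(133, Rational(-3, 8)), -14) = Add(Rational(-399, 8), -14) = Rational(-511, 8)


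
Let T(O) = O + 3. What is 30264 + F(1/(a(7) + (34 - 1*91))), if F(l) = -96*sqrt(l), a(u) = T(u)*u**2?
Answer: 30264 - 96*sqrt(433)/433 ≈ 30259.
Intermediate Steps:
T(O) = 3 + O
a(u) = u**2*(3 + u) (a(u) = (3 + u)*u**2 = u**2*(3 + u))
30264 + F(1/(a(7) + (34 - 1*91))) = 30264 - 96/sqrt(7**2*(3 + 7) + (34 - 1*91)) = 30264 - 96/sqrt(49*10 + (34 - 91)) = 30264 - 96/sqrt(490 - 57) = 30264 - 96*sqrt(433)/433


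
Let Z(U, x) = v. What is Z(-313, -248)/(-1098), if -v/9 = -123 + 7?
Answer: -58/61 ≈ -0.95082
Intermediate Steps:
v = 1044 (v = -9*(-123 + 7) = -9*(-116) = 1044)
Z(U, x) = 1044
Z(-313, -248)/(-1098) = 1044/(-1098) = 1044*(-1/1098) = -58/61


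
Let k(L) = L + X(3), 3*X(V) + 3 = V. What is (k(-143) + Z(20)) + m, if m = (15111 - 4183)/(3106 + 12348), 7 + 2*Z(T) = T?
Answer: -2098543/15454 ≈ -135.79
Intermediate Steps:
X(V) = -1 + V/3
k(L) = L (k(L) = L + (-1 + (1/3)*3) = L + (-1 + 1) = L + 0 = L)
Z(T) = -7/2 + T/2
m = 5464/7727 (m = 10928/15454 = 10928*(1/15454) = 5464/7727 ≈ 0.70713)
(k(-143) + Z(20)) + m = (-143 + (-7/2 + (1/2)*20)) + 5464/7727 = (-143 + (-7/2 + 10)) + 5464/7727 = (-143 + 13/2) + 5464/7727 = -273/2 + 5464/7727 = -2098543/15454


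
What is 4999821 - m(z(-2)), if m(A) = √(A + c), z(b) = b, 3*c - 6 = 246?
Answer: 4999821 - √82 ≈ 4.9998e+6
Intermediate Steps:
c = 84 (c = 2 + (⅓)*246 = 2 + 82 = 84)
m(A) = √(84 + A) (m(A) = √(A + 84) = √(84 + A))
4999821 - m(z(-2)) = 4999821 - √(84 - 2) = 4999821 - √82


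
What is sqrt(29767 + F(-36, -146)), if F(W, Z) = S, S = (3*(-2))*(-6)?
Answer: sqrt(29803) ≈ 172.64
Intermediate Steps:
S = 36 (S = -6*(-6) = 36)
F(W, Z) = 36
sqrt(29767 + F(-36, -146)) = sqrt(29767 + 36) = sqrt(29803)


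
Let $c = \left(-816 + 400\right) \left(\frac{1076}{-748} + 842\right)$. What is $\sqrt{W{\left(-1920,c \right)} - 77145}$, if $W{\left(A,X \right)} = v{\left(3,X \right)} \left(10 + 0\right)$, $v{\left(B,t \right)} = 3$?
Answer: $i \sqrt{77115} \approx 277.7 i$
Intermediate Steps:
$c = - \frac{65388960}{187}$ ($c = - 416 \left(1076 \left(- \frac{1}{748}\right) + 842\right) = - 416 \left(- \frac{269}{187} + 842\right) = \left(-416\right) \frac{157185}{187} = - \frac{65388960}{187} \approx -3.4967 \cdot 10^{5}$)
$W{\left(A,X \right)} = 30$ ($W{\left(A,X \right)} = 3 \left(10 + 0\right) = 3 \cdot 10 = 30$)
$\sqrt{W{\left(-1920,c \right)} - 77145} = \sqrt{30 - 77145} = \sqrt{-77115} = i \sqrt{77115}$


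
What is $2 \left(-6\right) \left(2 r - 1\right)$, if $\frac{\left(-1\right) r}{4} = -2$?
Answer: $-180$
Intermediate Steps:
$r = 8$ ($r = \left(-4\right) \left(-2\right) = 8$)
$2 \left(-6\right) \left(2 r - 1\right) = 2 \left(-6\right) \left(2 \cdot 8 - 1\right) = - 12 \left(16 - 1\right) = \left(-12\right) 15 = -180$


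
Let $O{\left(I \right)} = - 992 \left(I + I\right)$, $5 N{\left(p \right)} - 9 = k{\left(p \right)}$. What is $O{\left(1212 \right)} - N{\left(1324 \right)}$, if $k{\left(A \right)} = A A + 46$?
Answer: $- \frac{13776071}{5} \approx -2.7552 \cdot 10^{6}$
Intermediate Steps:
$k{\left(A \right)} = 46 + A^{2}$ ($k{\left(A \right)} = A^{2} + 46 = 46 + A^{2}$)
$N{\left(p \right)} = 11 + \frac{p^{2}}{5}$ ($N{\left(p \right)} = \frac{9}{5} + \frac{46 + p^{2}}{5} = \frac{9}{5} + \left(\frac{46}{5} + \frac{p^{2}}{5}\right) = 11 + \frac{p^{2}}{5}$)
$O{\left(I \right)} = - 1984 I$ ($O{\left(I \right)} = - 992 \cdot 2 I = - 1984 I$)
$O{\left(1212 \right)} - N{\left(1324 \right)} = \left(-1984\right) 1212 - \left(11 + \frac{1324^{2}}{5}\right) = -2404608 - \left(11 + \frac{1}{5} \cdot 1752976\right) = -2404608 - \left(11 + \frac{1752976}{5}\right) = -2404608 - \frac{1753031}{5} = - \frac{13776071}{5}$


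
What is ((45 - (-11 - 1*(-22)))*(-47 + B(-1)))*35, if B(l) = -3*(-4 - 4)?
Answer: -27370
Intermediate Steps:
B(l) = 24 (B(l) = -3*(-8) = 24)
((45 - (-11 - 1*(-22)))*(-47 + B(-1)))*35 = ((45 - (-11 - 1*(-22)))*(-47 + 24))*35 = ((45 - (-11 + 22))*(-23))*35 = ((45 - 1*11)*(-23))*35 = ((45 - 11)*(-23))*35 = (34*(-23))*35 = -782*35 = -27370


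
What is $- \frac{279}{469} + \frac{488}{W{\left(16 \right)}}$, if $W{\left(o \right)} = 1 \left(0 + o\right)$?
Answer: $\frac{28051}{938} \approx 29.905$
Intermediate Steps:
$W{\left(o \right)} = o$ ($W{\left(o \right)} = 1 o = o$)
$- \frac{279}{469} + \frac{488}{W{\left(16 \right)}} = - \frac{279}{469} + \frac{488}{16} = \left(-279\right) \frac{1}{469} + 488 \cdot \frac{1}{16} = - \frac{279}{469} + \frac{61}{2} = \frac{28051}{938}$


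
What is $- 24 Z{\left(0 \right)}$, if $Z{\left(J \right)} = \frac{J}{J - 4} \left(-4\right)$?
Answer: $0$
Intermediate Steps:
$Z{\left(J \right)} = - \frac{4 J}{-4 + J}$ ($Z{\left(J \right)} = \frac{J}{-4 + J} \left(-4\right) = - \frac{4 J}{-4 + J}$)
$- 24 Z{\left(0 \right)} = - 24 \left(\left(-4\right) 0 \frac{1}{-4 + 0}\right) = - 24 \left(\left(-4\right) 0 \frac{1}{-4}\right) = - 24 \left(\left(-4\right) 0 \left(- \frac{1}{4}\right)\right) = \left(-24\right) 0 = 0$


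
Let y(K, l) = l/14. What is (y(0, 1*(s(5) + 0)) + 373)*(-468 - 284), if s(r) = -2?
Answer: -1962720/7 ≈ -2.8039e+5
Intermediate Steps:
y(K, l) = l/14 (y(K, l) = l*(1/14) = l/14)
(y(0, 1*(s(5) + 0)) + 373)*(-468 - 284) = ((1*(-2 + 0))/14 + 373)*(-468 - 284) = ((1*(-2))/14 + 373)*(-752) = ((1/14)*(-2) + 373)*(-752) = (-1/7 + 373)*(-752) = (2610/7)*(-752) = -1962720/7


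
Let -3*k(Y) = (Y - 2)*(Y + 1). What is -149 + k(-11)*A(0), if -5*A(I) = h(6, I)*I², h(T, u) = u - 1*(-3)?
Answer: -149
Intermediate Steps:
h(T, u) = 3 + u (h(T, u) = u + 3 = 3 + u)
k(Y) = -(1 + Y)*(-2 + Y)/3 (k(Y) = -(Y - 2)*(Y + 1)/3 = -(-2 + Y)*(1 + Y)/3 = -(1 + Y)*(-2 + Y)/3)
A(I) = -I²*(3 + I)/5 (A(I) = -(3 + I)*I²/5 = -I²*(3 + I)/5)
-149 + k(-11)*A(0) = -149 + (⅔ - ⅓*(-11)² + (⅓)*(-11))*((⅕)*0²*(-3 - 1*0)) = -149 + (⅔ - ⅓*121 - 11/3)*((⅕)*0*(-3 + 0)) = -149 + (⅔ - 121/3 - 11/3)*((⅕)*0*(-3)) = -149 - 130/3*0 = -149 + 0 = -149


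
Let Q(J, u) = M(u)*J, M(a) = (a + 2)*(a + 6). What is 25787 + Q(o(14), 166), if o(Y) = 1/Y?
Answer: 27851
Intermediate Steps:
M(a) = (2 + a)*(6 + a)
Q(J, u) = J*(12 + u**2 + 8*u) (Q(J, u) = (12 + u**2 + 8*u)*J = J*(12 + u**2 + 8*u))
25787 + Q(o(14), 166) = 25787 + (12 + 166**2 + 8*166)/14 = 25787 + (12 + 27556 + 1328)/14 = 25787 + (1/14)*28896 = 25787 + 2064 = 27851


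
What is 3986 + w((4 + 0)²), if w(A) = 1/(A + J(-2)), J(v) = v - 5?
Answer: 35875/9 ≈ 3986.1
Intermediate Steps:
J(v) = -5 + v
w(A) = 1/(-7 + A) (w(A) = 1/(A + (-5 - 2)) = 1/(A - 7) = 1/(-7 + A))
3986 + w((4 + 0)²) = 3986 + 1/(-7 + (4 + 0)²) = 3986 + 1/(-7 + 4²) = 3986 + 1/(-7 + 16) = 3986 + 1/9 = 3986 + ⅑ = 35875/9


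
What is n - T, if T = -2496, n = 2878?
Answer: 5374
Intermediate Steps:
n - T = 2878 - 1*(-2496) = 2878 + 2496 = 5374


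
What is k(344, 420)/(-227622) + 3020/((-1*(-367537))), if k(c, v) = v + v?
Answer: 63114560/13943251169 ≈ 0.0045265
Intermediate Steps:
k(c, v) = 2*v
k(344, 420)/(-227622) + 3020/((-1*(-367537))) = (2*420)/(-227622) + 3020/((-1*(-367537))) = 840*(-1/227622) + 3020/367537 = -140/37937 + 3020*(1/367537) = -140/37937 + 3020/367537 = 63114560/13943251169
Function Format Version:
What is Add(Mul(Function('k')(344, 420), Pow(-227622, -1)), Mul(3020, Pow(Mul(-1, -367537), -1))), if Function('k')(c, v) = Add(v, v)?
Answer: Rational(63114560, 13943251169) ≈ 0.0045265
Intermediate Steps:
Function('k')(c, v) = Mul(2, v)
Add(Mul(Function('k')(344, 420), Pow(-227622, -1)), Mul(3020, Pow(Mul(-1, -367537), -1))) = Add(Mul(Mul(2, 420), Pow(-227622, -1)), Mul(3020, Pow(Mul(-1, -367537), -1))) = Add(Mul(840, Rational(-1, 227622)), Mul(3020, Pow(367537, -1))) = Add(Rational(-140, 37937), Mul(3020, Rational(1, 367537))) = Add(Rational(-140, 37937), Rational(3020, 367537)) = Rational(63114560, 13943251169)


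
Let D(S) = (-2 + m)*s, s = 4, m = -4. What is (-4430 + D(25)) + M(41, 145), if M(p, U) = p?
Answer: -4413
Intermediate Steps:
D(S) = -24 (D(S) = (-2 - 4)*4 = -6*4 = -24)
(-4430 + D(25)) + M(41, 145) = (-4430 - 24) + 41 = -4454 + 41 = -4413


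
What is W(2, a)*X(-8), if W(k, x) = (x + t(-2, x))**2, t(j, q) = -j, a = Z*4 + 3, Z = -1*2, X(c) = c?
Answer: -72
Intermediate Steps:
Z = -2
a = -5 (a = -2*4 + 3 = -8 + 3 = -5)
W(k, x) = (2 + x)**2 (W(k, x) = (x - 1*(-2))**2 = (x + 2)**2 = (2 + x)**2)
W(2, a)*X(-8) = (2 - 5)**2*(-8) = (-3)**2*(-8) = 9*(-8) = -72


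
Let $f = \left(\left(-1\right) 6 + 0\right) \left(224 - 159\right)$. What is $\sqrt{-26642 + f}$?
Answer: $2 i \sqrt{6758} \approx 164.41 i$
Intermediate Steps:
$f = -390$ ($f = \left(-6 + 0\right) \left(224 - 159\right) = \left(-6\right) 65 = -390$)
$\sqrt{-26642 + f} = \sqrt{-26642 - 390} = \sqrt{-27032} = 2 i \sqrt{6758}$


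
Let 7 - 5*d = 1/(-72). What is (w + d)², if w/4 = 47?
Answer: 185967769/5184 ≈ 35873.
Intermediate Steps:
d = 101/72 (d = 7/5 - ⅕/(-72) = 7/5 - ⅕*(-1/72) = 7/5 + 1/360 = 101/72 ≈ 1.4028)
w = 188 (w = 4*47 = 188)
(w + d)² = (188 + 101/72)² = (13637/72)² = 185967769/5184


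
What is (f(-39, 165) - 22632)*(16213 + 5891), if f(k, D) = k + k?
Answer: -501981840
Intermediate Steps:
f(k, D) = 2*k
(f(-39, 165) - 22632)*(16213 + 5891) = (2*(-39) - 22632)*(16213 + 5891) = (-78 - 22632)*22104 = -22710*22104 = -501981840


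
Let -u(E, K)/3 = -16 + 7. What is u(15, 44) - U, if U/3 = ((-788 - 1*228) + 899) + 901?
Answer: -2325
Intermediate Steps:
u(E, K) = 27 (u(E, K) = -3*(-16 + 7) = -3*(-9) = 27)
U = 2352 (U = 3*(((-788 - 1*228) + 899) + 901) = 3*(((-788 - 228) + 899) + 901) = 3*((-1016 + 899) + 901) = 3*(-117 + 901) = 3*784 = 2352)
u(15, 44) - U = 27 - 1*2352 = 27 - 2352 = -2325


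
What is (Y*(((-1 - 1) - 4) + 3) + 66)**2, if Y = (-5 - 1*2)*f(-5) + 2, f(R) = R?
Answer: 2025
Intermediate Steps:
Y = 37 (Y = (-5 - 1*2)*(-5) + 2 = (-5 - 2)*(-5) + 2 = -7*(-5) + 2 = 35 + 2 = 37)
(Y*(((-1 - 1) - 4) + 3) + 66)**2 = (37*(((-1 - 1) - 4) + 3) + 66)**2 = (37*((-2 - 4) + 3) + 66)**2 = (37*(-6 + 3) + 66)**2 = (37*(-3) + 66)**2 = (-111 + 66)**2 = (-45)**2 = 2025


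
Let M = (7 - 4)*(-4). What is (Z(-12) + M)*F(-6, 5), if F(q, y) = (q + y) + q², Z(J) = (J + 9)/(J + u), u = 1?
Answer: -4515/11 ≈ -410.45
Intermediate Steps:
Z(J) = (9 + J)/(1 + J) (Z(J) = (J + 9)/(J + 1) = (9 + J)/(1 + J))
F(q, y) = q + y + q²
M = -12 (M = 3*(-4) = -12)
(Z(-12) + M)*F(-6, 5) = ((9 - 12)/(1 - 12) - 12)*(-6 + 5 + (-6)²) = (-3/(-11) - 12)*(-6 + 5 + 36) = (-1/11*(-3) - 12)*35 = (3/11 - 12)*35 = -129/11*35 = -4515/11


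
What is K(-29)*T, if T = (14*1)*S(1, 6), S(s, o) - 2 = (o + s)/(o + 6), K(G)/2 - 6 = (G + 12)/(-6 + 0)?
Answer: 11501/18 ≈ 638.94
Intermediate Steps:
K(G) = 8 - G/3 (K(G) = 12 + 2*((G + 12)/(-6 + 0)) = 12 + 2*((12 + G)/(-6)) = 12 + 2*((12 + G)*(-⅙)) = 12 + 2*(-2 - G/6) = 12 + (-4 - G/3) = 8 - G/3)
S(s, o) = 2 + (o + s)/(6 + o) (S(s, o) = 2 + (o + s)/(o + 6) = 2 + (o + s)/(6 + o))
T = 217/6 (T = (14*1)*((12 + 1 + 3*6)/(6 + 6)) = 14*((12 + 1 + 18)/12) = 14*((1/12)*31) = 14*(31/12) = 217/6 ≈ 36.167)
K(-29)*T = (8 - ⅓*(-29))*(217/6) = (8 + 29/3)*(217/6) = (53/3)*(217/6) = 11501/18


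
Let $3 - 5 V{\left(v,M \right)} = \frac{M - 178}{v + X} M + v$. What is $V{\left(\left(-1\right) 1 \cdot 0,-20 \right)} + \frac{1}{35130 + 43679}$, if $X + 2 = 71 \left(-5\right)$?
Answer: $\frac{132163288}{46891355} \approx 2.8185$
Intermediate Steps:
$X = -357$ ($X = -2 + 71 \left(-5\right) = -2 - 355 = -357$)
$V{\left(v,M \right)} = \frac{3}{5} - \frac{v}{5} - \frac{M \left(-178 + M\right)}{5 \left(-357 + v\right)}$ ($V{\left(v,M \right)} = \frac{3}{5} - \frac{\frac{M - 178}{v - 357} M + v}{5} = \frac{3}{5} - \frac{\frac{-178 + M}{-357 + v} M + v}{5} = \frac{3}{5} - \frac{\frac{M \left(-178 + M\right)}{-357 + v} + v}{5} = \frac{3}{5} - \frac{v + \frac{M \left(-178 + M\right)}{-357 + v}}{5} = \frac{3}{5} - \left(\frac{v}{5} + \frac{M \left(-178 + M\right)}{5 \left(-357 + v\right)}\right) = \frac{3}{5} - \frac{v}{5} - \frac{M \left(-178 + M\right)}{5 \left(-357 + v\right)}$)
$V{\left(\left(-1\right) 1 \cdot 0,-20 \right)} + \frac{1}{35130 + 43679} = \frac{-1071 - \left(-20\right)^{2} - \left(\left(-1\right) 1 \cdot 0\right)^{2} + 178 \left(-20\right) + 360 \left(-1\right) 1 \cdot 0}{5 \left(-357 + \left(-1\right) 1 \cdot 0\right)} + \frac{1}{35130 + 43679} = \frac{-1071 - 400 - \left(\left(-1\right) 0\right)^{2} - 3560 + 360 \left(\left(-1\right) 0\right)}{5 \left(-357 - 0\right)} + \frac{1}{78809} = \frac{-1071 - 400 - 0^{2} - 3560 + 360 \cdot 0}{5 \left(-357 + 0\right)} + \frac{1}{78809} = \frac{-1071 - 400 - 0 - 3560 + 0}{5 \left(-357\right)} + \frac{1}{78809} = \frac{1}{5} \left(- \frac{1}{357}\right) \left(-1071 - 400 + 0 - 3560 + 0\right) + \frac{1}{78809} = \frac{1}{5} \left(- \frac{1}{357}\right) \left(-5031\right) + \frac{1}{78809} = \frac{1677}{595} + \frac{1}{78809} = \frac{132163288}{46891355}$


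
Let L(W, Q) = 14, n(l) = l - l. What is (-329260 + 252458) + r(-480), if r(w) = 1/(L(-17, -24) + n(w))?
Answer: -1075227/14 ≈ -76802.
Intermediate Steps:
n(l) = 0
r(w) = 1/14 (r(w) = 1/(14 + 0) = 1/14)
(-329260 + 252458) + r(-480) = (-329260 + 252458) + 1/14 = -76802 + 1/14 = -1075227/14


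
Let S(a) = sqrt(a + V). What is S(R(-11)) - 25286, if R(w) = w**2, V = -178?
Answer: -25286 + I*sqrt(57) ≈ -25286.0 + 7.5498*I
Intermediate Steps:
S(a) = sqrt(-178 + a) (S(a) = sqrt(a - 178) = sqrt(-178 + a))
S(R(-11)) - 25286 = sqrt(-178 + (-11)**2) - 25286 = sqrt(-178 + 121) - 25286 = sqrt(-57) - 25286 = I*sqrt(57) - 25286 = -25286 + I*sqrt(57)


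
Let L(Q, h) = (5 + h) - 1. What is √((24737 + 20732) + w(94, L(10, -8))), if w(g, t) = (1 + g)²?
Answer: √54494 ≈ 233.44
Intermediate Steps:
L(Q, h) = 4 + h
√((24737 + 20732) + w(94, L(10, -8))) = √((24737 + 20732) + (1 + 94)²) = √(45469 + 95²) = √(45469 + 9025) = √54494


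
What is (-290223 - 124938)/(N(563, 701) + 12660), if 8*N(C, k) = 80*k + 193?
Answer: -3321288/157553 ≈ -21.080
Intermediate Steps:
N(C, k) = 193/8 + 10*k (N(C, k) = (80*k + 193)/8 = (193 + 80*k)/8 = 193/8 + 10*k)
(-290223 - 124938)/(N(563, 701) + 12660) = (-290223 - 124938)/((193/8 + 10*701) + 12660) = -415161/((193/8 + 7010) + 12660) = -415161/(56273/8 + 12660) = -415161/157553/8 = -415161*8/157553 = -3321288/157553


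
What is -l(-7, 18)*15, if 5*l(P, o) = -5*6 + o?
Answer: 36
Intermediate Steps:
l(P, o) = -6 + o/5 (l(P, o) = (-5*6 + o)/5 = (-30 + o)/5 = -6 + o/5)
-l(-7, 18)*15 = -(-6 + (⅕)*18)*15 = -(-6 + 18/5)*15 = -(-12)*15/5 = -1*(-36) = 36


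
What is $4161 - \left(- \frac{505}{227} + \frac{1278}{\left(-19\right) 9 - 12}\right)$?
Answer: $\frac{57744874}{13847} \approx 4170.2$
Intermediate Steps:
$4161 - \left(- \frac{505}{227} + \frac{1278}{\left(-19\right) 9 - 12}\right) = 4161 - \left(- \frac{505}{227} + \frac{1278}{-171 - 12}\right) = 4161 - \left(- \frac{505}{227} + \frac{1278}{-183}\right) = 4161 + \left(\frac{505}{227} - - \frac{426}{61}\right) = 4161 + \left(\frac{505}{227} + \frac{426}{61}\right) = 4161 + \frac{127507}{13847} = \frac{57744874}{13847}$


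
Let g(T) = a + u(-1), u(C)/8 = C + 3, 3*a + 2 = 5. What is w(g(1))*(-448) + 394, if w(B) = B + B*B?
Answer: -136694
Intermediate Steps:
a = 1 (a = -⅔ + (⅓)*5 = -⅔ + 5/3 = 1)
u(C) = 24 + 8*C (u(C) = 8*(C + 3) = 8*(3 + C) = 24 + 8*C)
g(T) = 17 (g(T) = 1 + (24 + 8*(-1)) = 1 + (24 - 8) = 1 + 16 = 17)
w(B) = B + B²
w(g(1))*(-448) + 394 = (17*(1 + 17))*(-448) + 394 = (17*18)*(-448) + 394 = 306*(-448) + 394 = -137088 + 394 = -136694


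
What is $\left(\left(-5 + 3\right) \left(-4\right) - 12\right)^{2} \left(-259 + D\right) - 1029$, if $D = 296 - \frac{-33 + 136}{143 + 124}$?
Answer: $- \frac{118327}{267} \approx -443.17$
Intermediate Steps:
$D = \frac{78929}{267}$ ($D = 296 - \frac{103}{267} = \frac{78929}{267} \approx 295.61$)
$\left(\left(-5 + 3\right) \left(-4\right) - 12\right)^{2} \left(-259 + D\right) - 1029 = \left(\left(-5 + 3\right) \left(-4\right) - 12\right)^{2} \left(-259 + \frac{78929}{267}\right) - 1029 = \left(\left(-2\right) \left(-4\right) - 12\right)^{2} \cdot \frac{9776}{267} - 1029 = \left(8 - 12\right)^{2} \cdot \frac{9776}{267} - 1029 = \left(-4\right)^{2} \cdot \frac{9776}{267} - 1029 = 16 \cdot \frac{9776}{267} - 1029 = \frac{156416}{267} - 1029 = - \frac{118327}{267}$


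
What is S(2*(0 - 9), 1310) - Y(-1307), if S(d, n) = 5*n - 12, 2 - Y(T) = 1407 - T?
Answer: 9250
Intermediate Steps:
Y(T) = -1405 + T (Y(T) = 2 - (1407 - T) = 2 + (-1407 + T) = -1405 + T)
S(d, n) = -12 + 5*n
S(2*(0 - 9), 1310) - Y(-1307) = (-12 + 5*1310) - (-1405 - 1307) = (-12 + 6550) - 1*(-2712) = 6538 + 2712 = 9250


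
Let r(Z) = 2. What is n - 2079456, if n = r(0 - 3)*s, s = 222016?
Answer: -1635424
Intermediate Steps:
n = 444032 (n = 2*222016 = 444032)
n - 2079456 = 444032 - 2079456 = -1635424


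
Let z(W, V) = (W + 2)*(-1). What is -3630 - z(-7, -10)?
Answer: -3635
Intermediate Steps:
z(W, V) = -2 - W (z(W, V) = (2 + W)*(-1) = -2 - W)
-3630 - z(-7, -10) = -3630 - (-2 - 1*(-7)) = -3630 - (-2 + 7) = -3630 - 1*5 = -3630 - 5 = -3635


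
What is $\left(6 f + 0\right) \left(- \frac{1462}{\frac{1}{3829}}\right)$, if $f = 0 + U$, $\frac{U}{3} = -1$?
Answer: $100763964$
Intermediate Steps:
$U = -3$ ($U = 3 \left(-1\right) = -3$)
$f = -3$ ($f = 0 - 3 = -3$)
$\left(6 f + 0\right) \left(- \frac{1462}{\frac{1}{3829}}\right) = \left(6 \left(-3\right) + 0\right) \left(- \frac{1462}{\frac{1}{3829}}\right) = \left(-18 + 0\right) \left(- 1462 \frac{1}{\frac{1}{3829}}\right) = - 18 \left(\left(-1462\right) 3829\right) = \left(-18\right) \left(-5597998\right) = 100763964$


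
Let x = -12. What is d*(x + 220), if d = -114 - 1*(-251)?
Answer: 28496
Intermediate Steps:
d = 137 (d = -114 + 251 = 137)
d*(x + 220) = 137*(-12 + 220) = 137*208 = 28496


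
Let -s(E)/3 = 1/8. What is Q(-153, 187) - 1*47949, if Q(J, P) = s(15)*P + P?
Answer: -382657/8 ≈ -47832.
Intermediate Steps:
s(E) = -3/8
Q(J, P) = 5*P/8 (Q(J, P) = -3*P/8 + P = 5*P/8)
Q(-153, 187) - 1*47949 = (5/8)*187 - 1*47949 = 935/8 - 47949 = -382657/8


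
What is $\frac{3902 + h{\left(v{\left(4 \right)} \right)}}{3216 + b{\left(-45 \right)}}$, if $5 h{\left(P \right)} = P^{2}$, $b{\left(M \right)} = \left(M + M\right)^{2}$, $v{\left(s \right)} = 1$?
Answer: $\frac{19511}{56580} \approx 0.34484$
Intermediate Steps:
$b{\left(M \right)} = 4 M^{2}$ ($b{\left(M \right)} = \left(2 M\right)^{2} = 4 M^{2}$)
$h{\left(P \right)} = \frac{P^{2}}{5}$
$\frac{3902 + h{\left(v{\left(4 \right)} \right)}}{3216 + b{\left(-45 \right)}} = \frac{3902 + \frac{1^{2}}{5}}{3216 + 4 \left(-45\right)^{2}} = \frac{3902 + \frac{1}{5} \cdot 1}{3216 + 4 \cdot 2025} = \frac{3902 + \frac{1}{5}}{3216 + 8100} = \frac{19511}{5 \cdot 11316} = \frac{19511}{5} \cdot \frac{1}{11316} = \frac{19511}{56580}$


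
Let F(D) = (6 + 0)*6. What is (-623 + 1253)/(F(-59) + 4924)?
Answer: 63/496 ≈ 0.12702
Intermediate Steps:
F(D) = 36 (F(D) = 6*6 = 36)
(-623 + 1253)/(F(-59) + 4924) = (-623 + 1253)/(36 + 4924) = 630/4960 = 630*(1/4960) = 63/496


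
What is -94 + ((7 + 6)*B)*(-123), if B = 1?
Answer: -1693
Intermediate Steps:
-94 + ((7 + 6)*B)*(-123) = -94 + ((7 + 6)*1)*(-123) = -94 + (13*1)*(-123) = -94 + 13*(-123) = -94 - 1599 = -1693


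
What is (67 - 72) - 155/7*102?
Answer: -15845/7 ≈ -2263.6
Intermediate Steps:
(67 - 72) - 155/7*102 = -5 - 155*⅐*102 = -5 - 155/7*102 = -5 - 15810/7 = -15845/7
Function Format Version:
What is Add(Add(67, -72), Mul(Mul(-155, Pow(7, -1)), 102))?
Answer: Rational(-15845, 7) ≈ -2263.6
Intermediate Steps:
Add(Add(67, -72), Mul(Mul(-155, Pow(7, -1)), 102)) = Add(-5, Mul(Mul(-155, Rational(1, 7)), 102)) = Add(-5, Mul(Rational(-155, 7), 102)) = Add(-5, Rational(-15810, 7)) = Rational(-15845, 7)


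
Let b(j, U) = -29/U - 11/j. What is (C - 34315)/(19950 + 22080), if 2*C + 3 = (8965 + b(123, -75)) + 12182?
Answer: -36504634/64621125 ≈ -0.56490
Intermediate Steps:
C = 32509357/3075 (C = -3/2 + ((8965 + (-29/(-75) - 11/123)) + 12182)/2 = -3/2 + ((8965 + (-29*(-1/75) - 11*1/123)) + 12182)/2 = -3/2 + ((8965 + (29/75 - 11/123)) + 12182)/2 = -3/2 + ((8965 + 914/3075) + 12182)/2 = -3/2 + (27568289/3075 + 12182)/2 = -3/2 + (½)*(65027939/3075) = -3/2 + 65027939/6150 = 32509357/3075 ≈ 10572.)
(C - 34315)/(19950 + 22080) = (32509357/3075 - 34315)/(19950 + 22080) = -73009268/3075/42030 = -73009268/3075*1/42030 = -36504634/64621125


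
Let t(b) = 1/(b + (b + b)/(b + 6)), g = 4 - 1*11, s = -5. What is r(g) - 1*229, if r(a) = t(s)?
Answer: -3436/15 ≈ -229.07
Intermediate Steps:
g = -7 (g = 4 - 11 = -7)
t(b) = 1/(b + 2*b/(6 + b)) (t(b) = 1/(b + (2*b)/(6 + b)) = 1/(b + 2*b/(6 + b)))
r(a) = -1/15 (r(a) = (6 - 5)/((-5)*(8 - 5)) = -⅕*1/3 = -⅕*⅓*1 = -1/15)
r(g) - 1*229 = -1/15 - 1*229 = -1/15 - 229 = -3436/15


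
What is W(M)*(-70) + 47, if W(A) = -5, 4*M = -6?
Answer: 397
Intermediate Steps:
M = -3/2 (M = (¼)*(-6) = -3/2 ≈ -1.5000)
W(M)*(-70) + 47 = -5*(-70) + 47 = 350 + 47 = 397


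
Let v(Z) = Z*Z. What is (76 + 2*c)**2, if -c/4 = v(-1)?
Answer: 4624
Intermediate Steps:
v(Z) = Z**2
c = -4 (c = -4*(-1)**2 = -4*1 = -4)
(76 + 2*c)**2 = (76 + 2*(-4))**2 = (76 - 8)**2 = 68**2 = 4624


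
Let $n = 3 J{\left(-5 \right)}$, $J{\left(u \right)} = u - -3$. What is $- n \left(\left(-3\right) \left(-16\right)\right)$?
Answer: $288$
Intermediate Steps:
$J{\left(u \right)} = 3 + u$ ($J{\left(u \right)} = u + 3 = 3 + u$)
$n = -6$ ($n = 3 \left(3 - 5\right) = 3 \left(-2\right) = -6$)
$- n \left(\left(-3\right) \left(-16\right)\right) = \left(-1\right) \left(-6\right) \left(\left(-3\right) \left(-16\right)\right) = 6 \cdot 48 = 288$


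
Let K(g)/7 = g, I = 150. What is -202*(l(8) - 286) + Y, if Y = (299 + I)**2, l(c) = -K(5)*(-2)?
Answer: 245233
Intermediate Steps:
K(g) = 7*g
l(c) = 70 (l(c) = -7*5*(-2) = -1*35*(-2) = -35*(-2) = 70)
Y = 201601 (Y = (299 + 150)**2 = 449**2 = 201601)
-202*(l(8) - 286) + Y = -202*(70 - 286) + 201601 = -202*(-216) + 201601 = 43632 + 201601 = 245233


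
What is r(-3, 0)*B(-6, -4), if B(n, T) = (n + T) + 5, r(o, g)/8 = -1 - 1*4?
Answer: 200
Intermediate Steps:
r(o, g) = -40 (r(o, g) = 8*(-1 - 1*4) = 8*(-1 - 4) = 8*(-5) = -40)
B(n, T) = 5 + T + n (B(n, T) = (T + n) + 5 = 5 + T + n)
r(-3, 0)*B(-6, -4) = -40*(5 - 4 - 6) = -40*(-5) = 200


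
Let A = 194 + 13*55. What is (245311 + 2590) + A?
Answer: 248810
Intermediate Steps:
A = 909 (A = 194 + 715 = 909)
(245311 + 2590) + A = (245311 + 2590) + 909 = 247901 + 909 = 248810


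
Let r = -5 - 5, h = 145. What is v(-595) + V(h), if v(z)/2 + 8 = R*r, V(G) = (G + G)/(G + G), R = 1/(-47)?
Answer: -685/47 ≈ -14.574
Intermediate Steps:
r = -10
R = -1/47 ≈ -0.021277
V(G) = 1 (V(G) = (2*G)/((2*G)) = (2*G)*(1/(2*G)) = 1)
v(z) = -732/47 (v(z) = -16 + 2*(-1/47*(-10)) = -16 + 2*(10/47) = -16 + 20/47 = -732/47)
v(-595) + V(h) = -732/47 + 1 = -685/47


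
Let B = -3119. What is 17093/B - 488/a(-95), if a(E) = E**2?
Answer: -155786397/28148975 ≈ -5.5344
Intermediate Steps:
17093/B - 488/a(-95) = 17093/(-3119) - 488/((-95)**2) = 17093*(-1/3119) - 488/9025 = -17093/3119 - 488*1/9025 = -17093/3119 - 488/9025 = -155786397/28148975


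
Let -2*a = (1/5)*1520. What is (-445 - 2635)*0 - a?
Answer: 152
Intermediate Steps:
a = -152 (a = -1/5*1520/2 = -1*(⅕)*1520/2 = -1520/10 = -½*304 = -152)
(-445 - 2635)*0 - a = (-445 - 2635)*0 - 1*(-152) = -3080*0 + 152 = 0 + 152 = 152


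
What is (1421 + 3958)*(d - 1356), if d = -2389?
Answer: -20144355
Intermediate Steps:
(1421 + 3958)*(d - 1356) = (1421 + 3958)*(-2389 - 1356) = 5379*(-3745) = -20144355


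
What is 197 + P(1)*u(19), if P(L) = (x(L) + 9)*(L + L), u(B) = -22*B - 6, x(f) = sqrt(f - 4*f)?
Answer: -7435 - 848*I*sqrt(3) ≈ -7435.0 - 1468.8*I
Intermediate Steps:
x(f) = sqrt(3)*sqrt(-f) (x(f) = sqrt(-3*f) = sqrt(3)*sqrt(-f))
u(B) = -6 - 22*B
P(L) = 2*L*(9 + sqrt(3)*sqrt(-L)) (P(L) = (sqrt(3)*sqrt(-L) + 9)*(L + L) = (9 + sqrt(3)*sqrt(-L))*(2*L) = 2*L*(9 + sqrt(3)*sqrt(-L)))
197 + P(1)*u(19) = 197 + (2*1*(9 + sqrt(3)*sqrt(-1*1)))*(-6 - 22*19) = 197 + (2*1*(9 + sqrt(3)*sqrt(-1)))*(-6 - 418) = 197 + (2*1*(9 + sqrt(3)*I))*(-424) = 197 + (2*1*(9 + I*sqrt(3)))*(-424) = 197 + (18 + 2*I*sqrt(3))*(-424) = 197 + (-7632 - 848*I*sqrt(3)) = -7435 - 848*I*sqrt(3)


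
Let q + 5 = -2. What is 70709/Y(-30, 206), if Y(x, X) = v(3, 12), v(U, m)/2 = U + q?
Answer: -70709/8 ≈ -8838.6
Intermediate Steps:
q = -7 (q = -5 - 2 = -7)
v(U, m) = -14 + 2*U (v(U, m) = 2*(U - 7) = 2*(-7 + U) = -14 + 2*U)
Y(x, X) = -8 (Y(x, X) = -14 + 2*3 = -14 + 6 = -8)
70709/Y(-30, 206) = 70709/(-8) = 70709*(-⅛) = -70709/8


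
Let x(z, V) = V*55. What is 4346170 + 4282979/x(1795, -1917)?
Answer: 458234150971/105435 ≈ 4.3461e+6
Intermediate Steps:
x(z, V) = 55*V
4346170 + 4282979/x(1795, -1917) = 4346170 + 4282979/((55*(-1917))) = 4346170 + 4282979/(-105435) = 4346170 + 4282979*(-1/105435) = 4346170 - 4282979/105435 = 458234150971/105435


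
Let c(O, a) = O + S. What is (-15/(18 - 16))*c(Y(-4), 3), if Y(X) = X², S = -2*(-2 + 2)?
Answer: -120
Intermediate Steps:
S = 0 (S = -2*0 = 0)
c(O, a) = O (c(O, a) = O + 0 = O)
(-15/(18 - 16))*c(Y(-4), 3) = (-15/(18 - 16))*(-4)² = (-15/2)*16 = ((½)*(-15))*16 = -15/2*16 = -120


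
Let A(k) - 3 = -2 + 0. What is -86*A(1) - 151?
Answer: -237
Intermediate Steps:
A(k) = 1 (A(k) = 3 + (-2 + 0) = 3 - 2 = 1)
-86*A(1) - 151 = -86*1 - 151 = -86 - 151 = -237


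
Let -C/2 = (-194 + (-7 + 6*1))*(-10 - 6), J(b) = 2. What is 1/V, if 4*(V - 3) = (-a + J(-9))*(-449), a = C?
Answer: -2/1401323 ≈ -1.4272e-6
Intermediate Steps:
C = -6240 (C = -2*(-194 + (-7 + 6*1))*(-10 - 6) = -2*(-194 + (-7 + 6))*(-16) = -2*(-194 - 1)*(-16) = -(-390)*(-16) = -2*3120 = -6240)
a = -6240
V = -1401323/2 (V = 3 + ((-1*(-6240) + 2)*(-449))/4 = 3 + ((6240 + 2)*(-449))/4 = 3 + (6242*(-449))/4 = 3 + (¼)*(-2802658) = 3 - 1401329/2 = -1401323/2 ≈ -7.0066e+5)
1/V = 1/(-1401323/2) = -2/1401323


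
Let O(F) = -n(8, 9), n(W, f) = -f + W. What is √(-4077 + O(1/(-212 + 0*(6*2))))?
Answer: 2*I*√1019 ≈ 63.844*I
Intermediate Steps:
n(W, f) = W - f
O(F) = 1 (O(F) = -(8 - 1*9) = -(8 - 9) = -1*(-1) = 1)
√(-4077 + O(1/(-212 + 0*(6*2)))) = √(-4077 + 1) = √(-4076) = 2*I*√1019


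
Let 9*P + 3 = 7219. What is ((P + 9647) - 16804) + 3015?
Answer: -30062/9 ≈ -3340.2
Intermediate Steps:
P = 7216/9 (P = -1/3 + (1/9)*7219 = -1/3 + 7219/9 = 7216/9 ≈ 801.78)
((P + 9647) - 16804) + 3015 = ((7216/9 + 9647) - 16804) + 3015 = (94039/9 - 16804) + 3015 = -57197/9 + 3015 = -30062/9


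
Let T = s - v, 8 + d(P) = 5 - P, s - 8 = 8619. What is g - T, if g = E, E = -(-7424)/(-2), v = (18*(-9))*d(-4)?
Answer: -12501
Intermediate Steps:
s = 8627 (s = 8 + 8619 = 8627)
d(P) = -3 - P (d(P) = -8 + (5 - P) = -3 - P)
v = -162 (v = (18*(-9))*(-3 - 1*(-4)) = -162*(-3 + 4) = -162*1 = -162)
T = 8789 (T = 8627 - 1*(-162) = 8627 + 162 = 8789)
E = -3712 (E = -(-7424)*(-1)/2 = -232*16 = -3712)
g = -3712
g - T = -3712 - 1*8789 = -3712 - 8789 = -12501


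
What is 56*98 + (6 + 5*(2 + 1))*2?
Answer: 5530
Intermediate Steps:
56*98 + (6 + 5*(2 + 1))*2 = 5488 + (6 + 5*3)*2 = 5488 + (6 + 15)*2 = 5488 + 21*2 = 5488 + 42 = 5530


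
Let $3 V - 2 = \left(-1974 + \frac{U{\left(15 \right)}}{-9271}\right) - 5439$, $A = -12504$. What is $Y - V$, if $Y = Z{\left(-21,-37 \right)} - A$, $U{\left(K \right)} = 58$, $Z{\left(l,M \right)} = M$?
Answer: $\frac{415452110}{27813} \approx 14937.0$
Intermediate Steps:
$Y = 12467$ ($Y = -37 - -12504 = -37 + 12504 = 12467$)
$V = - \frac{68707439}{27813}$ ($V = \frac{2}{3} + \frac{\left(-1974 + \frac{58}{-9271}\right) - 5439}{3} = \frac{2}{3} + \frac{\left(-1974 + 58 \left(- \frac{1}{9271}\right)\right) - 5439}{3} = \frac{2}{3} + \frac{\left(-1974 - \frac{58}{9271}\right) - 5439}{3} = \frac{2}{3} + \frac{- \frac{18301012}{9271} - 5439}{3} = \frac{2}{3} + \frac{1}{3} \left(- \frac{68725981}{9271}\right) = \frac{2}{3} - \frac{68725981}{27813} = - \frac{68707439}{27813} \approx -2470.3$)
$Y - V = 12467 - - \frac{68707439}{27813} = 12467 + \frac{68707439}{27813} = \frac{415452110}{27813}$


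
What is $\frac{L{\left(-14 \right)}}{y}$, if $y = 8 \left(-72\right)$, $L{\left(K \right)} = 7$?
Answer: $- \frac{7}{576} \approx -0.012153$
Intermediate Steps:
$y = -576$
$\frac{L{\left(-14 \right)}}{y} = \frac{7}{-576} = 7 \left(- \frac{1}{576}\right) = - \frac{7}{576}$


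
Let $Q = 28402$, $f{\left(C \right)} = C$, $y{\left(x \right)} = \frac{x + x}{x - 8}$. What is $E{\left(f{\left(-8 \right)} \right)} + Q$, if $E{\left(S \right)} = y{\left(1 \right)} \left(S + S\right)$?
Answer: $\frac{198846}{7} \approx 28407.0$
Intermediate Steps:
$y{\left(x \right)} = \frac{2 x}{-8 + x}$
$E{\left(S \right)} = - \frac{4 S}{7}$ ($E{\left(S \right)} = 2 \cdot 1 \frac{1}{-8 + 1} \left(S + S\right) = 2 \cdot 1 \frac{1}{-7} \cdot 2 S = 2 \cdot 1 \left(- \frac{1}{7}\right) 2 S = - \frac{2 \cdot 2 S}{7} = - \frac{4 S}{7}$)
$E{\left(f{\left(-8 \right)} \right)} + Q = \left(- \frac{4}{7}\right) \left(-8\right) + 28402 = \frac{32}{7} + 28402 = \frac{198846}{7}$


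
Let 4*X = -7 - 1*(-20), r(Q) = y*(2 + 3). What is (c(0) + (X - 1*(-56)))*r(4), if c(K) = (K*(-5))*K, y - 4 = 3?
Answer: 8295/4 ≈ 2073.8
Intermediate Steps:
y = 7 (y = 4 + 3 = 7)
r(Q) = 35 (r(Q) = 7*(2 + 3) = 7*5 = 35)
X = 13/4 (X = (-7 - 1*(-20))/4 = (-7 + 20)/4 = (1/4)*13 = 13/4 ≈ 3.2500)
c(K) = -5*K**2 (c(K) = (-5*K)*K = -5*K**2)
(c(0) + (X - 1*(-56)))*r(4) = (-5*0**2 + (13/4 - 1*(-56)))*35 = (-5*0 + (13/4 + 56))*35 = (0 + 237/4)*35 = (237/4)*35 = 8295/4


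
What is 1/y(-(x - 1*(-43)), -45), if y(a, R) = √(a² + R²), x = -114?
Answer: √7066/7066 ≈ 0.011896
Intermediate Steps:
y(a, R) = √(R² + a²)
1/y(-(x - 1*(-43)), -45) = 1/(√((-45)² + (-(-114 - 1*(-43)))²)) = 1/(√(2025 + (-(-114 + 43))²)) = 1/(√(2025 + (-1*(-71))²)) = 1/(√(2025 + 71²)) = 1/(√(2025 + 5041)) = 1/(√7066) = √7066/7066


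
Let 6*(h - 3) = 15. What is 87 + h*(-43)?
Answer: -299/2 ≈ -149.50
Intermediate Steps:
h = 11/2 (h = 3 + (1/6)*15 = 3 + 5/2 = 11/2 ≈ 5.5000)
87 + h*(-43) = 87 + (11/2)*(-43) = 87 - 473/2 = -299/2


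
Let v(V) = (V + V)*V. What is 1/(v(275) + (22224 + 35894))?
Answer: 1/209368 ≈ 4.7763e-6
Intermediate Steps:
v(V) = 2*V**2 (v(V) = (2*V)*V = 2*V**2)
1/(v(275) + (22224 + 35894)) = 1/(2*275**2 + (22224 + 35894)) = 1/(2*75625 + 58118) = 1/(151250 + 58118) = 1/209368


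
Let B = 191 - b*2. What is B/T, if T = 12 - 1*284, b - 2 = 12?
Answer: -163/272 ≈ -0.59927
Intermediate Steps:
b = 14 (b = 2 + 12 = 14)
T = -272 (T = 12 - 284 = -272)
B = 163 (B = 191 - 14*2 = 191 - 1*28 = 191 - 28 = 163)
B/T = 163/(-272) = 163*(-1/272) = -163/272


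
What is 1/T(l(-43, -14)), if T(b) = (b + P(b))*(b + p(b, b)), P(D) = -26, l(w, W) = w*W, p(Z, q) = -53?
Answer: 1/316224 ≈ 3.1623e-6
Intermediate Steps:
l(w, W) = W*w
T(b) = (-53 + b)*(-26 + b) (T(b) = (b - 26)*(b - 53) = (-26 + b)*(-53 + b) = (-53 + b)*(-26 + b))
1/T(l(-43, -14)) = 1/(1378 + (-14*(-43))**2 - (-1106)*(-43)) = 1/(1378 + 602**2 - 79*602) = 1/(1378 + 362404 - 47558) = 1/316224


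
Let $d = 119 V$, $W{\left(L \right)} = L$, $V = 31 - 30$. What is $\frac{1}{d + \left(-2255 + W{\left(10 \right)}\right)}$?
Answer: $- \frac{1}{2126} \approx -0.00047037$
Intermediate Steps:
$V = 1$ ($V = 31 - 30 = 1$)
$d = 119$ ($d = 119 \cdot 1 = 119$)
$\frac{1}{d + \left(-2255 + W{\left(10 \right)}\right)} = \frac{1}{119 + \left(-2255 + 10\right)} = \frac{1}{119 - 2245} = \frac{1}{-2126} = - \frac{1}{2126}$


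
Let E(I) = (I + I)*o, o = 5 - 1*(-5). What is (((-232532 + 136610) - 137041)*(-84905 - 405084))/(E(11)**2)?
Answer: 114149307407/48400 ≈ 2.3585e+6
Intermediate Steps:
o = 10 (o = 5 + 5 = 10)
E(I) = 20*I (E(I) = (I + I)*10 = (2*I)*10 = 20*I)
(((-232532 + 136610) - 137041)*(-84905 - 405084))/(E(11)**2) = (((-232532 + 136610) - 137041)*(-84905 - 405084))/((20*11)**2) = ((-95922 - 137041)*(-489989))/(220**2) = -232963*(-489989)/48400 = 114149307407*(1/48400) = 114149307407/48400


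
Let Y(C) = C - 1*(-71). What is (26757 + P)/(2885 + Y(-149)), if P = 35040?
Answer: 61797/2807 ≈ 22.015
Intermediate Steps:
Y(C) = 71 + C (Y(C) = C + 71 = 71 + C)
(26757 + P)/(2885 + Y(-149)) = (26757 + 35040)/(2885 + (71 - 149)) = 61797/(2885 - 78) = 61797/2807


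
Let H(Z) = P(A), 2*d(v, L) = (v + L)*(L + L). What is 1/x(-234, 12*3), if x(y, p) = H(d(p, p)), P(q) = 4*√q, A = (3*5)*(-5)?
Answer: -I*√3/60 ≈ -0.028868*I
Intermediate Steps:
A = -75 (A = 15*(-5) = -75)
d(v, L) = L*(L + v) (d(v, L) = ((v + L)*(L + L))/2 = ((L + v)*(2*L))/2 = (2*L*(L + v))/2 = L*(L + v))
H(Z) = 20*I*√3 (H(Z) = 4*√(-75) = 4*(5*I*√3) = 20*I*√3)
x(y, p) = 20*I*√3
1/x(-234, 12*3) = 1/(20*I*√3) = -I*√3/60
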